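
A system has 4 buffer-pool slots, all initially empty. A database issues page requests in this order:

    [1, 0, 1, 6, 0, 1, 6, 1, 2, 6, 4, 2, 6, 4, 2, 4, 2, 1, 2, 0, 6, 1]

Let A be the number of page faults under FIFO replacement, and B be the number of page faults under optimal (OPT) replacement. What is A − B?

Under FIFO: F F . F . . . . F . F . . . . . . F . F F . → 8 faults.
Under OPT: F F . F . . . . F . F . . . . . . . . F . . → 6 faults.
A − B = 8 − 6 = 2.

2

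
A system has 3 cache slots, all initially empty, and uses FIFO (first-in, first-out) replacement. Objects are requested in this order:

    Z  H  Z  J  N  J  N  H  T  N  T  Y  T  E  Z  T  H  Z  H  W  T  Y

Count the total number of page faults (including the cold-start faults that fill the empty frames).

Z: miss, frames [Z]
H: miss, frames [Z, H]
Z: hit
J: miss, frames [Z, H, J]
N: miss, evict Z, frames [H, J, N]
J: hit
N: hit
H: hit
T: miss, evict H, frames [J, N, T]
N: hit
T: hit
Y: miss, evict J, frames [N, T, Y]
T: hit
E: miss, evict N, frames [T, Y, E]
Z: miss, evict T, frames [Y, E, Z]
T: miss, evict Y, frames [E, Z, T]
H: miss, evict E, frames [Z, T, H]
Z: hit
H: hit
W: miss, evict Z, frames [T, H, W]
T: hit
Y: miss, evict T, frames [H, W, Y]
Page faults: 12.

12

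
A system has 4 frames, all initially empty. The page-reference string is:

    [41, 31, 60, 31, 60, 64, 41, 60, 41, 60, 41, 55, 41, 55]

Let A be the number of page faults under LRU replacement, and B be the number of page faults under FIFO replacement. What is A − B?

Under LRU: F F F . . F . . . . . F . . → 5 faults.
Under FIFO: F F F . . F . . . . . F F . → 6 faults.
A − B = 5 − 6 = -1.

-1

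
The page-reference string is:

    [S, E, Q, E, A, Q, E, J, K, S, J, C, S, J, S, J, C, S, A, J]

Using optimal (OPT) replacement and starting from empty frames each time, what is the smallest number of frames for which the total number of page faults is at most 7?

4

f=1: 20 faults
f=2: 13 faults
f=3: 9 faults
f=4: 7 faults
f=5: 7 faults
f=6: 7 faults
f=7: 7 faults
Smallest f with faults ≤ 7 is 4.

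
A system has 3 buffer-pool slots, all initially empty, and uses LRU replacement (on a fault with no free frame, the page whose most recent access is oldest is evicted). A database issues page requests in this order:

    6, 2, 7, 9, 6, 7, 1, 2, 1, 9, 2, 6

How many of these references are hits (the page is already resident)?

6 -> miss, frames (6)
2 -> miss, frames (6 2)
7 -> miss, frames (6 2 7)
9 -> miss, evict 6, frames (2 7 9)
6 -> miss, evict 2, frames (7 9 6)
7 -> hit
1 -> miss, evict 9, frames (6 7 1)
2 -> miss, evict 6, frames (7 1 2)
1 -> hit
9 -> miss, evict 7, frames (2 1 9)
2 -> hit
6 -> miss, evict 1, frames (9 2 6)
Hits: 3.

3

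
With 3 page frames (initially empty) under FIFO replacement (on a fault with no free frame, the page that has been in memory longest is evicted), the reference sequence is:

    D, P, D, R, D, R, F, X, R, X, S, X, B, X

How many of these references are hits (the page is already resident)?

D: miss, frames (D)
P: miss, frames (D P)
D: hit
R: miss, frames (D P R)
D: hit
R: hit
F: miss, evict D, frames (P R F)
X: miss, evict P, frames (R F X)
R: hit
X: hit
S: miss, evict R, frames (F X S)
X: hit
B: miss, evict F, frames (X S B)
X: hit
Hits: 7.

7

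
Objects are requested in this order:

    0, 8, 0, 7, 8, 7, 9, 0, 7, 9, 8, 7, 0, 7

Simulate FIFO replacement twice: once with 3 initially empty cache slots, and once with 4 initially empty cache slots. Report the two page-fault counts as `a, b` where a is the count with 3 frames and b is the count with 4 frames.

7, 4

3 frames: F F . F . . F F . . F F . . → 7 faults.
4 frames: F F . F . . F . . . . . . . → 4 faults.
4 < 7: adding a frame reduced faults, as is typical.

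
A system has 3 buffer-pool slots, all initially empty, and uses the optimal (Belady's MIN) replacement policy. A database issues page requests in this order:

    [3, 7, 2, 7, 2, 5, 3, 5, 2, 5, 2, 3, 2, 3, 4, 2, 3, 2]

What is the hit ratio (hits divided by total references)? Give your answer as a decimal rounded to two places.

3: miss, frames (3)
7: miss, frames (3 7)
2: miss, frames (3 7 2)
7: hit
2: hit
5: miss, evict 7, frames (3 2 5)
3: hit
5: hit
2: hit
5: hit
2: hit
3: hit
2: hit
3: hit
4: miss, evict 5, frames (3 2 4)
2: hit
3: hit
2: hit
Hits: 13 of 18 references → 13/18 = 0.7222.

0.72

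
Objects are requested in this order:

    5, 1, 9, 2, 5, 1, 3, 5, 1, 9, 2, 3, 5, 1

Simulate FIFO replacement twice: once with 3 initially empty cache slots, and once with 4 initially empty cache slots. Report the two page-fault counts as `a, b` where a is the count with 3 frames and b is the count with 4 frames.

11, 12

3 frames: F F F F F F F . . F F . F F → 11 faults.
4 frames: F F F F . . F F F F F F F F → 12 faults.
12 > 11: adding a frame increased faults — Belady's anomaly.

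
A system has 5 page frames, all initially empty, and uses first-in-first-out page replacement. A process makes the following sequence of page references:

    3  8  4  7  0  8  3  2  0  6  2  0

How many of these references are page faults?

7

3 -> fault, frames (3)
8 -> fault, frames (3 8)
4 -> fault, frames (3 8 4)
7 -> fault, frames (3 8 4 7)
0 -> fault, frames (3 8 4 7 0)
8 -> hit
3 -> hit
2 -> fault, evict 3, frames (8 4 7 0 2)
0 -> hit
6 -> fault, evict 8, frames (4 7 0 2 6)
2 -> hit
0 -> hit
Page faults: 7.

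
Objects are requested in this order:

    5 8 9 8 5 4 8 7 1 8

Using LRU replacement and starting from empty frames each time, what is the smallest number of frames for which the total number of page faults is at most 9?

f=1: 10 faults
f=2: 9 faults
f=3: 6 faults
f=4: 6 faults
f=5: 6 faults
f=6: 6 faults
Smallest f with faults ≤ 9 is 2.

2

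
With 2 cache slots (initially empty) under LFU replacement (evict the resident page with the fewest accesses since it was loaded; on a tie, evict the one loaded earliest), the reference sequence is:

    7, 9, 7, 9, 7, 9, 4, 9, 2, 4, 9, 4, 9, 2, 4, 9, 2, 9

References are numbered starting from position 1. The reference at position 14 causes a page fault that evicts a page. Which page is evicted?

pos 1: 7 → fault, frames [7]
pos 2: 9 → fault, frames [7, 9]
pos 3: 7 → hit
pos 4: 9 → hit
pos 5: 7 → hit
pos 6: 9 → hit
pos 7: 4 → fault, evict 7, frames [9, 4]
pos 8: 9 → hit
pos 9: 2 → fault, evict 4, frames [9, 2]
pos 10: 4 → fault, evict 2, frames [9, 4]
pos 11: 9 → hit
pos 12: 4 → hit
pos 13: 9 → hit
pos 14: 2 → fault, evict 4, frames [9, 2]
At position 14, page 4 is evicted.

4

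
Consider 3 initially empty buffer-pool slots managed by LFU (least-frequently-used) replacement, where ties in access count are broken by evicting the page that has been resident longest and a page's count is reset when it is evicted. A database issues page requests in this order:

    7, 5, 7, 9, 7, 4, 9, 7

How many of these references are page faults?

4

7 -> miss, frames (7)
5 -> miss, frames (7 5)
7 -> hit
9 -> miss, frames (7 5 9)
7 -> hit
4 -> miss, evict 5, frames (7 9 4)
9 -> hit
7 -> hit
Page faults: 4.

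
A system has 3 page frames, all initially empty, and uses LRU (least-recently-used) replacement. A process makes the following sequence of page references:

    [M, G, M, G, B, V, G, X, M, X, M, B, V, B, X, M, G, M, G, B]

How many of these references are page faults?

M: miss, frames {M}
G: miss, frames {M,G}
M: hit
G: hit
B: miss, frames {M,G,B}
V: miss, evict M, frames {G,B,V}
G: hit
X: miss, evict B, frames {V,G,X}
M: miss, evict V, frames {G,X,M}
X: hit
M: hit
B: miss, evict G, frames {X,M,B}
V: miss, evict X, frames {M,B,V}
B: hit
X: miss, evict M, frames {V,B,X}
M: miss, evict V, frames {B,X,M}
G: miss, evict B, frames {X,M,G}
M: hit
G: hit
B: miss, evict X, frames {M,G,B}
Page faults: 12.

12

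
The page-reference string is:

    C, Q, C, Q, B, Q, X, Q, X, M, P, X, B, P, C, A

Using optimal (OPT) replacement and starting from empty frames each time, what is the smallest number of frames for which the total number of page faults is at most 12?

2

f=1: 16 faults
f=2: 9 faults
f=3: 8 faults
f=4: 7 faults
f=5: 7 faults
f=6: 7 faults
f=7: 7 faults
Smallest f with faults ≤ 12 is 2.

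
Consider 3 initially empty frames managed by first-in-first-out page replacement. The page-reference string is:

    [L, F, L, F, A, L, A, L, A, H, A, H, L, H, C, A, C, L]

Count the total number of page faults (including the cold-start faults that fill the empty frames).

7

L -> fault, frames (L)
F -> fault, frames (L F)
L -> hit
F -> hit
A -> fault, frames (L F A)
L -> hit
A -> hit
L -> hit
A -> hit
H -> fault, evict L, frames (F A H)
A -> hit
H -> hit
L -> fault, evict F, frames (A H L)
H -> hit
C -> fault, evict A, frames (H L C)
A -> fault, evict H, frames (L C A)
C -> hit
L -> hit
Page faults: 7.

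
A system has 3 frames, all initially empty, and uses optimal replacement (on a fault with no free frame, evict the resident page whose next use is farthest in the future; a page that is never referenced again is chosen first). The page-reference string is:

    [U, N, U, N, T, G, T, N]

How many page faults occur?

4

U -> miss, frames (U)
N -> miss, frames (U N)
U -> hit
N -> hit
T -> miss, frames (U N T)
G -> miss, evict U, frames (N T G)
T -> hit
N -> hit
Page faults: 4.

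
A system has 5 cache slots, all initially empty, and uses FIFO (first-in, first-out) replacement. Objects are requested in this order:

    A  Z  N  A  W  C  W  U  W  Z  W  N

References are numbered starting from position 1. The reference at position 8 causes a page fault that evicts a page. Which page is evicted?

A

pos 1: A: fault, frames {A}
pos 2: Z: fault, frames {A,Z}
pos 3: N: fault, frames {A,Z,N}
pos 4: A: hit
pos 5: W: fault, frames {A,Z,N,W}
pos 6: C: fault, frames {A,Z,N,W,C}
pos 7: W: hit
pos 8: U: fault, evict A, frames {Z,N,W,C,U}
At position 8, page A is evicted.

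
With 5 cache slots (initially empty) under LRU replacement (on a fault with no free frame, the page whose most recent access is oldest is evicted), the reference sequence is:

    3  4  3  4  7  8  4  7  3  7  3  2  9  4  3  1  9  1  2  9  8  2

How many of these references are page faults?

8

3 → fault, frames {3}
4 → fault, frames {3,4}
3 → hit
4 → hit
7 → fault, frames {3,4,7}
8 → fault, frames {3,4,7,8}
4 → hit
7 → hit
3 → hit
7 → hit
3 → hit
2 → fault, frames {8,4,7,3,2}
9 → fault, evict 8, frames {4,7,3,2,9}
4 → hit
3 → hit
1 → fault, evict 7, frames {2,9,4,3,1}
9 → hit
1 → hit
2 → hit
9 → hit
8 → fault, evict 4, frames {3,1,2,9,8}
2 → hit
Page faults: 8.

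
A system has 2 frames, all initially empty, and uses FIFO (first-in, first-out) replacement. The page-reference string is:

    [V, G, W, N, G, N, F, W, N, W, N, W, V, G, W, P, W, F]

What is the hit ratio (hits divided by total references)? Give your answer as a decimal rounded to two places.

0.28

V: fault, frames [V]
G: fault, frames [V, G]
W: fault, evict V, frames [G, W]
N: fault, evict G, frames [W, N]
G: fault, evict W, frames [N, G]
N: hit
F: fault, evict N, frames [G, F]
W: fault, evict G, frames [F, W]
N: fault, evict F, frames [W, N]
W: hit
N: hit
W: hit
V: fault, evict W, frames [N, V]
G: fault, evict N, frames [V, G]
W: fault, evict V, frames [G, W]
P: fault, evict G, frames [W, P]
W: hit
F: fault, evict W, frames [P, F]
Hits: 5 of 18 references → 5/18 = 0.2778.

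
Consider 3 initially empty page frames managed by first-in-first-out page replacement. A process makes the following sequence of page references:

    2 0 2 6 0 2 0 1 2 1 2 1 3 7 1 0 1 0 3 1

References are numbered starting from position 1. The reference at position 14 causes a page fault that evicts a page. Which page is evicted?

pos 1: 2: miss, frames (2)
pos 2: 0: miss, frames (2 0)
pos 3: 2: hit
pos 4: 6: miss, frames (2 0 6)
pos 5: 0: hit
pos 6: 2: hit
pos 7: 0: hit
pos 8: 1: miss, evict 2, frames (0 6 1)
pos 9: 2: miss, evict 0, frames (6 1 2)
pos 10: 1: hit
pos 11: 2: hit
pos 12: 1: hit
pos 13: 3: miss, evict 6, frames (1 2 3)
pos 14: 7: miss, evict 1, frames (2 3 7)
At position 14, page 1 is evicted.

1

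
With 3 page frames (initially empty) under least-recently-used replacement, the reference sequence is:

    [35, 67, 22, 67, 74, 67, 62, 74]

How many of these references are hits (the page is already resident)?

35: miss, frames {35}
67: miss, frames {35,67}
22: miss, frames {35,67,22}
67: hit
74: miss, evict 35, frames {22,67,74}
67: hit
62: miss, evict 22, frames {74,67,62}
74: hit
Hits: 3.

3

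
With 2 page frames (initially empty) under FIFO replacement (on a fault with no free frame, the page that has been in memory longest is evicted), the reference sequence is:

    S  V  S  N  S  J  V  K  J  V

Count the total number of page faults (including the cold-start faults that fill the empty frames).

S -> fault, frames {S}
V -> fault, frames {S,V}
S -> hit
N -> fault, evict S, frames {V,N}
S -> fault, evict V, frames {N,S}
J -> fault, evict N, frames {S,J}
V -> fault, evict S, frames {J,V}
K -> fault, evict J, frames {V,K}
J -> fault, evict V, frames {K,J}
V -> fault, evict K, frames {J,V}
Page faults: 9.

9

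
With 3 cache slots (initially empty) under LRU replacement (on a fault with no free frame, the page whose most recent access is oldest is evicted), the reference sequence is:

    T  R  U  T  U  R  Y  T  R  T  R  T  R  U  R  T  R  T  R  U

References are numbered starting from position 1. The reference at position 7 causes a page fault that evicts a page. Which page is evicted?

pos 1: T → fault, frames [T]
pos 2: R → fault, frames [T, R]
pos 3: U → fault, frames [T, R, U]
pos 4: T → hit
pos 5: U → hit
pos 6: R → hit
pos 7: Y → fault, evict T, frames [U, R, Y]
At position 7, page T is evicted.

T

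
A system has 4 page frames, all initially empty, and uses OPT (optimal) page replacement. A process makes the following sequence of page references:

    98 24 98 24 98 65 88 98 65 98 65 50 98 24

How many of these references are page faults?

98: miss, frames {98}
24: miss, frames {98,24}
98: hit
24: hit
98: hit
65: miss, frames {98,24,65}
88: miss, frames {98,24,65,88}
98: hit
65: hit
98: hit
65: hit
50: miss, evict 88, frames {98,24,65,50}
98: hit
24: hit
Page faults: 5.

5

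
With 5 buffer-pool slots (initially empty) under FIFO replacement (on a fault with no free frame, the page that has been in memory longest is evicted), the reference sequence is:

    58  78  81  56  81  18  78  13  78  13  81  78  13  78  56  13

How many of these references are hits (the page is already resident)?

10

58 -> miss, frames [58]
78 -> miss, frames [58, 78]
81 -> miss, frames [58, 78, 81]
56 -> miss, frames [58, 78, 81, 56]
81 -> hit
18 -> miss, frames [58, 78, 81, 56, 18]
78 -> hit
13 -> miss, evict 58, frames [78, 81, 56, 18, 13]
78 -> hit
13 -> hit
81 -> hit
78 -> hit
13 -> hit
78 -> hit
56 -> hit
13 -> hit
Hits: 10.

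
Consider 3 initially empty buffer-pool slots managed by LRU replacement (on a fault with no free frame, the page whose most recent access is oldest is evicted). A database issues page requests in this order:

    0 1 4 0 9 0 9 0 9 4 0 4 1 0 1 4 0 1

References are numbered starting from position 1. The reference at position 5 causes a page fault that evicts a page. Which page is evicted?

pos 1: 0 → fault, frames [0]
pos 2: 1 → fault, frames [0, 1]
pos 3: 4 → fault, frames [0, 1, 4]
pos 4: 0 → hit
pos 5: 9 → fault, evict 1, frames [4, 0, 9]
At position 5, page 1 is evicted.

1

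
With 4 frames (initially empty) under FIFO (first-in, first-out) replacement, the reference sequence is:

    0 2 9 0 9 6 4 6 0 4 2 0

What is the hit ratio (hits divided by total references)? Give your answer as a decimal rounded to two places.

0.42

0: fault, frames [0]
2: fault, frames [0, 2]
9: fault, frames [0, 2, 9]
0: hit
9: hit
6: fault, frames [0, 2, 9, 6]
4: fault, evict 0, frames [2, 9, 6, 4]
6: hit
0: fault, evict 2, frames [9, 6, 4, 0]
4: hit
2: fault, evict 9, frames [6, 4, 0, 2]
0: hit
Hits: 5 of 12 references → 5/12 = 0.4167.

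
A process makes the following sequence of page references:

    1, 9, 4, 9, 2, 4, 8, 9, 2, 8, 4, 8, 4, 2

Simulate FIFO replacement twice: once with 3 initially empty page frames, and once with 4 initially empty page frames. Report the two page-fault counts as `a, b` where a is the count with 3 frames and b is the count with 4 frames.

8, 5

3 frames: F F F . F . F F . . F . . F → 8 faults.
4 frames: F F F . F . F . . . . . . . → 5 faults.
5 < 8: adding a frame reduced faults, as is typical.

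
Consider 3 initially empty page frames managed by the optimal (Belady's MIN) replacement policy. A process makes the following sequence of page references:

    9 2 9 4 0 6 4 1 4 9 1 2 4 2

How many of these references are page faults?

7

9 → miss, frames [9]
2 → miss, frames [9, 2]
9 → hit
4 → miss, frames [9, 2, 4]
0 → miss, evict 2, frames [9, 4, 0]
6 → miss, evict 0, frames [9, 4, 6]
4 → hit
1 → miss, evict 6, frames [9, 4, 1]
4 → hit
9 → hit
1 → hit
2 → miss, evict 1, frames [9, 4, 2]
4 → hit
2 → hit
Page faults: 7.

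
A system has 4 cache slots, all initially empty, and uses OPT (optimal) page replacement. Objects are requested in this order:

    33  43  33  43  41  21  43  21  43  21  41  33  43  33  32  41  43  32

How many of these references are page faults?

5

33: fault, frames {33}
43: fault, frames {33,43}
33: hit
43: hit
41: fault, frames {33,43,41}
21: fault, frames {33,43,41,21}
43: hit
21: hit
43: hit
21: hit
41: hit
33: hit
43: hit
33: hit
32: fault, evict 21, frames {33,43,41,32}
41: hit
43: hit
32: hit
Page faults: 5.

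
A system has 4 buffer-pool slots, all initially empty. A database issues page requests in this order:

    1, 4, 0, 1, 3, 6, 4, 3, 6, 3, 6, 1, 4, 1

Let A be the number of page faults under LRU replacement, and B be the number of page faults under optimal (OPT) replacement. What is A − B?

Under LRU: F F F . F F F . . . . . . . → 6 faults.
Under OPT: F F F . F F . . . . . . . . → 5 faults.
A − B = 6 − 5 = 1.

1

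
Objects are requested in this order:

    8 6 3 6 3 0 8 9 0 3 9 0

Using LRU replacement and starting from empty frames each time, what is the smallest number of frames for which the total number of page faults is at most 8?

f=1: 12 faults
f=2: 10 faults
f=3: 7 faults
f=4: 5 faults
f=5: 5 faults
Smallest f with faults ≤ 8 is 3.

3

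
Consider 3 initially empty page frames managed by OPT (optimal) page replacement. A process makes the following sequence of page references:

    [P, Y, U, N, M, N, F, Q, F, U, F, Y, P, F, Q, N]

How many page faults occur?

10

P → fault, frames [P]
Y → fault, frames [P, Y]
U → fault, frames [P, Y, U]
N → fault, evict P, frames [Y, U, N]
M → fault, evict Y, frames [U, N, M]
N → hit
F → fault, evict M, frames [U, N, F]
Q → fault, evict N, frames [U, F, Q]
F → hit
U → hit
F → hit
Y → fault, evict U, frames [F, Q, Y]
P → fault, evict Y, frames [F, Q, P]
F → hit
Q → hit
N → fault, evict P, frames [F, Q, N]
Page faults: 10.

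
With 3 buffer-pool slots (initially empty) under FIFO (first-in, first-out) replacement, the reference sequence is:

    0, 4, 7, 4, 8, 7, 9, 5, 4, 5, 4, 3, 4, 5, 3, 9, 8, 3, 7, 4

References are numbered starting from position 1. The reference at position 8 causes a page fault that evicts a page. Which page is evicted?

7

pos 1: 0 → fault, frames [0]
pos 2: 4 → fault, frames [0, 4]
pos 3: 7 → fault, frames [0, 4, 7]
pos 4: 4 → hit
pos 5: 8 → fault, evict 0, frames [4, 7, 8]
pos 6: 7 → hit
pos 7: 9 → fault, evict 4, frames [7, 8, 9]
pos 8: 5 → fault, evict 7, frames [8, 9, 5]
At position 8, page 7 is evicted.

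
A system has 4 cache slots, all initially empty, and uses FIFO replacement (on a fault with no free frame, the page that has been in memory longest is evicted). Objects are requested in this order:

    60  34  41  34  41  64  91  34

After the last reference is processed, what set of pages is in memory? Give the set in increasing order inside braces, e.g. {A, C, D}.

60 -> fault, frames (60)
34 -> fault, frames (60 34)
41 -> fault, frames (60 34 41)
34 -> hit
41 -> hit
64 -> fault, frames (60 34 41 64)
91 -> fault, evict 60, frames (34 41 64 91)
34 -> hit

{34, 41, 64, 91}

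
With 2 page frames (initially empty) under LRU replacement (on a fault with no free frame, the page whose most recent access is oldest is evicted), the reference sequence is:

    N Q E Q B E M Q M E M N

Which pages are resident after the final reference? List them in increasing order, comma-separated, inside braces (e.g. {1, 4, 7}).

N → fault, frames {N}
Q → fault, frames {N,Q}
E → fault, evict N, frames {Q,E}
Q → hit
B → fault, evict E, frames {Q,B}
E → fault, evict Q, frames {B,E}
M → fault, evict B, frames {E,M}
Q → fault, evict E, frames {M,Q}
M → hit
E → fault, evict Q, frames {M,E}
M → hit
N → fault, evict E, frames {M,N}

{M, N}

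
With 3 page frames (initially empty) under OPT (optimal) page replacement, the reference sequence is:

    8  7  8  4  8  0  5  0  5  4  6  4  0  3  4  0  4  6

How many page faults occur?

8 -> miss, frames (8)
7 -> miss, frames (8 7)
8 -> hit
4 -> miss, frames (8 7 4)
8 -> hit
0 -> miss, evict 7, frames (8 4 0)
5 -> miss, evict 8, frames (4 0 5)
0 -> hit
5 -> hit
4 -> hit
6 -> miss, evict 5, frames (4 0 6)
4 -> hit
0 -> hit
3 -> miss, evict 6, frames (4 0 3)
4 -> hit
0 -> hit
4 -> hit
6 -> miss, evict 3, frames (4 0 6)
Page faults: 8.

8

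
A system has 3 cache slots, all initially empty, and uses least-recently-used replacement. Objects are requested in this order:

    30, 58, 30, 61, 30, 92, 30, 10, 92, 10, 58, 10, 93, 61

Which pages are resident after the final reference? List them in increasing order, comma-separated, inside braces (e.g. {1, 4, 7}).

30 -> fault, frames {30}
58 -> fault, frames {30,58}
30 -> hit
61 -> fault, frames {58,30,61}
30 -> hit
92 -> fault, evict 58, frames {61,30,92}
30 -> hit
10 -> fault, evict 61, frames {92,30,10}
92 -> hit
10 -> hit
58 -> fault, evict 30, frames {92,10,58}
10 -> hit
93 -> fault, evict 92, frames {58,10,93}
61 -> fault, evict 58, frames {10,93,61}

{10, 61, 93}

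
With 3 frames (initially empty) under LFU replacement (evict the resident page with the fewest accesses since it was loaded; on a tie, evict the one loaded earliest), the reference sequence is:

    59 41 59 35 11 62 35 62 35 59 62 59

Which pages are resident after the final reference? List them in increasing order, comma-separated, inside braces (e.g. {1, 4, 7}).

{35, 59, 62}

59: fault, frames (59)
41: fault, frames (59 41)
59: hit
35: fault, frames (59 41 35)
11: fault, evict 41, frames (59 35 11)
62: fault, evict 35, frames (59 11 62)
35: fault, evict 11, frames (59 62 35)
62: hit
35: hit
59: hit
62: hit
59: hit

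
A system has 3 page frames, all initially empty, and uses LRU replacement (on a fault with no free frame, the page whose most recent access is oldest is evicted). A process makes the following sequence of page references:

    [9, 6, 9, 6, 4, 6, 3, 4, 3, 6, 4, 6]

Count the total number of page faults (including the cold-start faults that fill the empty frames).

9 → miss, frames (9)
6 → miss, frames (9 6)
9 → hit
6 → hit
4 → miss, frames (9 6 4)
6 → hit
3 → miss, evict 9, frames (4 6 3)
4 → hit
3 → hit
6 → hit
4 → hit
6 → hit
Page faults: 4.

4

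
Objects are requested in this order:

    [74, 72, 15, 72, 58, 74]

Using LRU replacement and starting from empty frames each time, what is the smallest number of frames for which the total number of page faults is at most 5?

2

f=1: 6 faults
f=2: 5 faults
f=3: 5 faults
f=4: 4 faults
Smallest f with faults ≤ 5 is 2.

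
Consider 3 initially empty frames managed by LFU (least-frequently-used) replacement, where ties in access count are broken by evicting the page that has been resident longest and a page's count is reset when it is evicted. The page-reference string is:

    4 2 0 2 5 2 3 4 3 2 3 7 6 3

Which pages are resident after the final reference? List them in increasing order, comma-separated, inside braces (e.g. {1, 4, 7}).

4 → fault, frames [4]
2 → fault, frames [4, 2]
0 → fault, frames [4, 2, 0]
2 → hit
5 → fault, evict 4, frames [2, 0, 5]
2 → hit
3 → fault, evict 0, frames [2, 5, 3]
4 → fault, evict 5, frames [2, 3, 4]
3 → hit
2 → hit
3 → hit
7 → fault, evict 4, frames [2, 3, 7]
6 → fault, evict 7, frames [2, 3, 6]
3 → hit

{2, 3, 6}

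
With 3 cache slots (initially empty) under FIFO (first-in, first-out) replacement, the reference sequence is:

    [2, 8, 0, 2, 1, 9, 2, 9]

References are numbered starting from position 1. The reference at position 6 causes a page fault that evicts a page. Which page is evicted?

8

pos 1: 2 → fault, frames [2]
pos 2: 8 → fault, frames [2, 8]
pos 3: 0 → fault, frames [2, 8, 0]
pos 4: 2 → hit
pos 5: 1 → fault, evict 2, frames [8, 0, 1]
pos 6: 9 → fault, evict 8, frames [0, 1, 9]
At position 6, page 8 is evicted.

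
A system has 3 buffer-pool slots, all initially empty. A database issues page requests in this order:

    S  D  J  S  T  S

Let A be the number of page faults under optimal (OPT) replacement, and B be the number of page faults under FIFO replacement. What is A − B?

Under OPT: F F F . F . → 4 faults.
Under FIFO: F F F . F F → 5 faults.
A − B = 4 − 5 = -1.

-1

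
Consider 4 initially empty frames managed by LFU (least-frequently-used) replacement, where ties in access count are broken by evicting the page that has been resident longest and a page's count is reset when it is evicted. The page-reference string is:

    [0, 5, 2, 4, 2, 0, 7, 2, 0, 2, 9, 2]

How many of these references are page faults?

6

0 -> miss, frames [0]
5 -> miss, frames [0, 5]
2 -> miss, frames [0, 5, 2]
4 -> miss, frames [0, 5, 2, 4]
2 -> hit
0 -> hit
7 -> miss, evict 5, frames [0, 2, 4, 7]
2 -> hit
0 -> hit
2 -> hit
9 -> miss, evict 4, frames [0, 2, 7, 9]
2 -> hit
Page faults: 6.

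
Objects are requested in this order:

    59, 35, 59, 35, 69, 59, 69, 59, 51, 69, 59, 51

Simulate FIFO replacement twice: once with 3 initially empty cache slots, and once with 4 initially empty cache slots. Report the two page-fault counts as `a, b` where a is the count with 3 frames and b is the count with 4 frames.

5, 4

3 frames: F F . . F . . . F . F . → 5 faults.
4 frames: F F . . F . . . F . . . → 4 faults.
4 < 5: adding a frame reduced faults, as is typical.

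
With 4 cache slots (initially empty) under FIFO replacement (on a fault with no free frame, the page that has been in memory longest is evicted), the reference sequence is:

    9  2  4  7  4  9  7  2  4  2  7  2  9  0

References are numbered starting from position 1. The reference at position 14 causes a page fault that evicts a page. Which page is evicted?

pos 1: 9: miss, frames {9}
pos 2: 2: miss, frames {9,2}
pos 3: 4: miss, frames {9,2,4}
pos 4: 7: miss, frames {9,2,4,7}
pos 5: 4: hit
pos 6: 9: hit
pos 7: 7: hit
pos 8: 2: hit
pos 9: 4: hit
pos 10: 2: hit
pos 11: 7: hit
pos 12: 2: hit
pos 13: 9: hit
pos 14: 0: miss, evict 9, frames {2,4,7,0}
At position 14, page 9 is evicted.

9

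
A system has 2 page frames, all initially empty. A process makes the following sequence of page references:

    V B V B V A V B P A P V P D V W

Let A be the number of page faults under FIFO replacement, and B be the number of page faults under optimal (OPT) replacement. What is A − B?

4

Under FIFO: F F . . . F F F F F . F F F F F → 12 faults.
Under OPT: F F . . . F . F F . . F . F . F → 8 faults.
A − B = 12 − 8 = 4.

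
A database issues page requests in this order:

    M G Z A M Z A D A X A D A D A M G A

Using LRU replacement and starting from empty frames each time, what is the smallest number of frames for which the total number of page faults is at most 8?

f=1: 18 faults
f=2: 13 faults
f=3: 9 faults
f=4: 8 faults
f=5: 7 faults
f=6: 6 faults
Smallest f with faults ≤ 8 is 4.

4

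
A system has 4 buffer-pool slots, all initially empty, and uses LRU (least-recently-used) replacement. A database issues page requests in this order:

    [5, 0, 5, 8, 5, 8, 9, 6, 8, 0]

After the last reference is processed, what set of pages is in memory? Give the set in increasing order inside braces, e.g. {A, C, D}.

{0, 6, 8, 9}

5 -> miss, frames {5}
0 -> miss, frames {5,0}
5 -> hit
8 -> miss, frames {0,5,8}
5 -> hit
8 -> hit
9 -> miss, frames {0,5,8,9}
6 -> miss, evict 0, frames {5,8,9,6}
8 -> hit
0 -> miss, evict 5, frames {9,6,8,0}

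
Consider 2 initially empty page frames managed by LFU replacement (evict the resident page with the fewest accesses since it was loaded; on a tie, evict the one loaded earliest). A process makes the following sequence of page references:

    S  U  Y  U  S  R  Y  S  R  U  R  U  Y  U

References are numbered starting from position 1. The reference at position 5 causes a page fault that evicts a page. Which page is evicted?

pos 1: S -> fault, frames (S)
pos 2: U -> fault, frames (S U)
pos 3: Y -> fault, evict S, frames (U Y)
pos 4: U -> hit
pos 5: S -> fault, evict Y, frames (U S)
At position 5, page Y is evicted.

Y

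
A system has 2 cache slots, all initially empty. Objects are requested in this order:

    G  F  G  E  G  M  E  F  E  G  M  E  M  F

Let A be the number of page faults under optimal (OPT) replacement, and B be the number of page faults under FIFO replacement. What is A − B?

-3

Under OPT: F F . F . F . F . F F . . F → 8 faults.
Under FIFO: F F . F F F F F . F F F . F → 11 faults.
A − B = 8 − 11 = -3.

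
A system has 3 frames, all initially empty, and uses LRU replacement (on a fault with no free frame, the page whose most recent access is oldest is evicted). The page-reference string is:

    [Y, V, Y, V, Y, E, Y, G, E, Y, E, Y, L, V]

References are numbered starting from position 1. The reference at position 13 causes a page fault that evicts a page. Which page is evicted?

G

pos 1: Y: miss, frames (Y)
pos 2: V: miss, frames (Y V)
pos 3: Y: hit
pos 4: V: hit
pos 5: Y: hit
pos 6: E: miss, frames (V Y E)
pos 7: Y: hit
pos 8: G: miss, evict V, frames (E Y G)
pos 9: E: hit
pos 10: Y: hit
pos 11: E: hit
pos 12: Y: hit
pos 13: L: miss, evict G, frames (E Y L)
At position 13, page G is evicted.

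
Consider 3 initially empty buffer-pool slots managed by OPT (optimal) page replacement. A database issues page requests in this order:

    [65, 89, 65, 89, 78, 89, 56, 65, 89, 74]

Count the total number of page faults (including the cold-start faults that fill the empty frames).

5

65 -> miss, frames {65}
89 -> miss, frames {65,89}
65 -> hit
89 -> hit
78 -> miss, frames {65,89,78}
89 -> hit
56 -> miss, evict 78, frames {65,89,56}
65 -> hit
89 -> hit
74 -> miss, evict 56, frames {65,89,74}
Page faults: 5.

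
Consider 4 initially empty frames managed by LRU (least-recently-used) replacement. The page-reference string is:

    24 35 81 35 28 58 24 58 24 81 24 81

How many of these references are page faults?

24: fault, frames [24]
35: fault, frames [24, 35]
81: fault, frames [24, 35, 81]
35: hit
28: fault, frames [24, 81, 35, 28]
58: fault, evict 24, frames [81, 35, 28, 58]
24: fault, evict 81, frames [35, 28, 58, 24]
58: hit
24: hit
81: fault, evict 35, frames [28, 58, 24, 81]
24: hit
81: hit
Page faults: 7.

7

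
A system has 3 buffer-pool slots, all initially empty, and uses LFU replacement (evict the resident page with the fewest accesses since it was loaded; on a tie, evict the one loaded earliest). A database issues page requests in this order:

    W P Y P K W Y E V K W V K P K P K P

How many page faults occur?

W → miss, frames (W)
P → miss, frames (W P)
Y → miss, frames (W P Y)
P → hit
K → miss, evict W, frames (P Y K)
W → miss, evict Y, frames (P K W)
Y → miss, evict K, frames (P W Y)
E → miss, evict W, frames (P Y E)
V → miss, evict Y, frames (P E V)
K → miss, evict E, frames (P V K)
W → miss, evict V, frames (P K W)
V → miss, evict K, frames (P W V)
K → miss, evict W, frames (P V K)
P → hit
K → hit
P → hit
K → hit
P → hit
Page faults: 12.

12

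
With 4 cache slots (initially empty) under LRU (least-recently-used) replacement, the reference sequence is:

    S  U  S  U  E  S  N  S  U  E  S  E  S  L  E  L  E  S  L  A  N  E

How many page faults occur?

S: fault, frames {S}
U: fault, frames {S,U}
S: hit
U: hit
E: fault, frames {S,U,E}
S: hit
N: fault, frames {U,E,S,N}
S: hit
U: hit
E: hit
S: hit
E: hit
S: hit
L: fault, evict N, frames {U,E,S,L}
E: hit
L: hit
E: hit
S: hit
L: hit
A: fault, evict U, frames {E,S,L,A}
N: fault, evict E, frames {S,L,A,N}
E: fault, evict S, frames {L,A,N,E}
Page faults: 8.

8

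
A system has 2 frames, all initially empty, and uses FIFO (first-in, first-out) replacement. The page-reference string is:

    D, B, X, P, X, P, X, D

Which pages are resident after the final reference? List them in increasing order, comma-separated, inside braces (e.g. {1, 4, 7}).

{D, P}

D -> miss, frames [D]
B -> miss, frames [D, B]
X -> miss, evict D, frames [B, X]
P -> miss, evict B, frames [X, P]
X -> hit
P -> hit
X -> hit
D -> miss, evict X, frames [P, D]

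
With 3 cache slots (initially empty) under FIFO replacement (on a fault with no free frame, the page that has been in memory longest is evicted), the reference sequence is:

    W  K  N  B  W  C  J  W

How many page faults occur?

7

W → fault, frames {W}
K → fault, frames {W,K}
N → fault, frames {W,K,N}
B → fault, evict W, frames {K,N,B}
W → fault, evict K, frames {N,B,W}
C → fault, evict N, frames {B,W,C}
J → fault, evict B, frames {W,C,J}
W → hit
Page faults: 7.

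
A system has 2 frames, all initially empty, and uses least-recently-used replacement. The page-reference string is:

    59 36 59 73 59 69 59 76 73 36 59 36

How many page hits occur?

4

59: fault, frames (59)
36: fault, frames (59 36)
59: hit
73: fault, evict 36, frames (59 73)
59: hit
69: fault, evict 73, frames (59 69)
59: hit
76: fault, evict 69, frames (59 76)
73: fault, evict 59, frames (76 73)
36: fault, evict 76, frames (73 36)
59: fault, evict 73, frames (36 59)
36: hit
Hits: 4.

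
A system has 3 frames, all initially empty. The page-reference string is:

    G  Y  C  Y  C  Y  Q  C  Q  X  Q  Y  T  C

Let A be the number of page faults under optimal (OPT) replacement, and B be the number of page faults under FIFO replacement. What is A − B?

Under OPT: F F F . . . F . . F . . F F → 7 faults.
Under FIFO: F F F . . . F . . F . F F F → 8 faults.
A − B = 7 − 8 = -1.

-1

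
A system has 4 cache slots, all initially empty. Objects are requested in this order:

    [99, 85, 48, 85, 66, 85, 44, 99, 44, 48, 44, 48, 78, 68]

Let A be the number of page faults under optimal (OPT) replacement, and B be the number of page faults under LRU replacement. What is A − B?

Under OPT: F F F . F . F . . . . . F F → 7 faults.
Under LRU: F F F . F . F F . F . . F F → 9 faults.
A − B = 7 − 9 = -2.

-2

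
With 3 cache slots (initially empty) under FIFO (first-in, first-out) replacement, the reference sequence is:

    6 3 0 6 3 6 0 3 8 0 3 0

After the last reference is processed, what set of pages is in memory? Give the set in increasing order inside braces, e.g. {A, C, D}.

6 -> miss, frames (6)
3 -> miss, frames (6 3)
0 -> miss, frames (6 3 0)
6 -> hit
3 -> hit
6 -> hit
0 -> hit
3 -> hit
8 -> miss, evict 6, frames (3 0 8)
0 -> hit
3 -> hit
0 -> hit

{0, 3, 8}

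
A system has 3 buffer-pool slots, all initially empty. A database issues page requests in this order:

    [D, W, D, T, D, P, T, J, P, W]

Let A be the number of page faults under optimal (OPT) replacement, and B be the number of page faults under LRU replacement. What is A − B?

-1

Under OPT: F F . F . F . F . . → 5 faults.
Under LRU: F F . F . F . F . F → 6 faults.
A − B = 5 − 6 = -1.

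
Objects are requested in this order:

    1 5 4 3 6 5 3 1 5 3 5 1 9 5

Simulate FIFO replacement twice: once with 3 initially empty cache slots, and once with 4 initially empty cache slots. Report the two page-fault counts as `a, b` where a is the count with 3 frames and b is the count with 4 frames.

3 frames: F F F F F F . F . F . . F F → 10 faults.
4 frames: F F F F F . . F F . . . F . → 8 faults.
8 < 10: adding a frame reduced faults, as is typical.

10, 8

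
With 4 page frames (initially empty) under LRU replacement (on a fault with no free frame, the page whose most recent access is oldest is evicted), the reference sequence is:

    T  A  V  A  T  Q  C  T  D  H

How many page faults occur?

T -> miss, frames [T]
A -> miss, frames [T, A]
V -> miss, frames [T, A, V]
A -> hit
T -> hit
Q -> miss, frames [V, A, T, Q]
C -> miss, evict V, frames [A, T, Q, C]
T -> hit
D -> miss, evict A, frames [Q, C, T, D]
H -> miss, evict Q, frames [C, T, D, H]
Page faults: 7.

7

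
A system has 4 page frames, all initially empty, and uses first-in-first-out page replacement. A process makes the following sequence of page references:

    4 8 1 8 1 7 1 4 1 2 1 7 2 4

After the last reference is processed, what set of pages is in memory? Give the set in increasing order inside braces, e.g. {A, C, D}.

4 → fault, frames {4}
8 → fault, frames {4,8}
1 → fault, frames {4,8,1}
8 → hit
1 → hit
7 → fault, frames {4,8,1,7}
1 → hit
4 → hit
1 → hit
2 → fault, evict 4, frames {8,1,7,2}
1 → hit
7 → hit
2 → hit
4 → fault, evict 8, frames {1,7,2,4}

{1, 2, 4, 7}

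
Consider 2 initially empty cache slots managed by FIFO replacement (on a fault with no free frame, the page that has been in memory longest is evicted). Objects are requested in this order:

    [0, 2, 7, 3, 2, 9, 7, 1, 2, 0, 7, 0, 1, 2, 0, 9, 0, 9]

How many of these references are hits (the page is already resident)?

3

0 → fault, frames (0)
2 → fault, frames (0 2)
7 → fault, evict 0, frames (2 7)
3 → fault, evict 2, frames (7 3)
2 → fault, evict 7, frames (3 2)
9 → fault, evict 3, frames (2 9)
7 → fault, evict 2, frames (9 7)
1 → fault, evict 9, frames (7 1)
2 → fault, evict 7, frames (1 2)
0 → fault, evict 1, frames (2 0)
7 → fault, evict 2, frames (0 7)
0 → hit
1 → fault, evict 0, frames (7 1)
2 → fault, evict 7, frames (1 2)
0 → fault, evict 1, frames (2 0)
9 → fault, evict 2, frames (0 9)
0 → hit
9 → hit
Hits: 3.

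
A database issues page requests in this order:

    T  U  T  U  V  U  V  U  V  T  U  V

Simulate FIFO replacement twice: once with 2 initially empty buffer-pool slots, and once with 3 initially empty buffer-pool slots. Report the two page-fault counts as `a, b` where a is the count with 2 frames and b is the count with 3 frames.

2 frames: F F . . F . . . . F F F → 6 faults.
3 frames: F F . . F . . . . . . . → 3 faults.
3 < 6: adding a frame reduced faults, as is typical.

6, 3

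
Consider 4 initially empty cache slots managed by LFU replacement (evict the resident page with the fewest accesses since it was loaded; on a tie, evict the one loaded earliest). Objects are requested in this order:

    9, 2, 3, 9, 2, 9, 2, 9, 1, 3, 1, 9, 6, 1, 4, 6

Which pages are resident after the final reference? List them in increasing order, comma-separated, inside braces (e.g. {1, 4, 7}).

{1, 2, 6, 9}

9 → miss, frames (9)
2 → miss, frames (9 2)
3 → miss, frames (9 2 3)
9 → hit
2 → hit
9 → hit
2 → hit
9 → hit
1 → miss, frames (9 2 3 1)
3 → hit
1 → hit
9 → hit
6 → miss, evict 3, frames (9 2 1 6)
1 → hit
4 → miss, evict 6, frames (9 2 1 4)
6 → miss, evict 4, frames (9 2 1 6)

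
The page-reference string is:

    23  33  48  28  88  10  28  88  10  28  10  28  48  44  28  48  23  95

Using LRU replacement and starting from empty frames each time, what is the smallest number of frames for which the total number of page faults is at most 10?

3

f=1: 18 faults
f=2: 16 faults
f=3: 10 faults
f=4: 9 faults
f=5: 9 faults
f=6: 9 faults
f=7: 8 faults
f=8: 8 faults
Smallest f with faults ≤ 10 is 3.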